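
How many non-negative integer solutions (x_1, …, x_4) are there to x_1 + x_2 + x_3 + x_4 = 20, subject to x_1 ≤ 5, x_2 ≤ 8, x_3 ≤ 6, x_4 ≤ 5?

By stars and bars, unrestricted non-negative solutions to x_1+…+x_4 = 20 number C(20+3,3) = 1771.
Subtract solutions that violate a single cap (substitute x_i' = x_i − (cap_i+1)): x_1 ≥ 6 gives C(17,3) = 680; x_2 ≥ 9 gives C(14,3) = 364; x_3 ≥ 7 gives C(16,3) = 560; x_4 ≥ 6 gives C(17,3) = 680. Together 2284.
Add back pairs where two caps are both exceeded: 56 + 120 + 165 + 35 + 56 + 120 = 552.
Subtract triples: 0 + 0 + 4 + 0 = 4.
By inclusion–exclusion the count is 1771 − 2284 + 552 − 4 = 35.

35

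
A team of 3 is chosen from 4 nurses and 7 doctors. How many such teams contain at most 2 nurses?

Split by how many nurses are chosen (0 through 2).
Sum: C(4,0)·C(7,3) + C(4,1)·C(7,2) + C(4,2)·C(7,1) = 35 + 84 + 42 = 161.

161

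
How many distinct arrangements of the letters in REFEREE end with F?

Fix F in the last position and arrange the remaining 6 letters.
Those 6 letters have E appearing 4 times and R appearing twice, giving (6)!/(4!·2!) = 15.

15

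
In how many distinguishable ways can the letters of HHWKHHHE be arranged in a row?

336

The 8 letters of HHWKHHHE have repeats: H appearing 5 times.
Dividing 8! = 40320 by 5! = 120 for the repeated letters gives 336.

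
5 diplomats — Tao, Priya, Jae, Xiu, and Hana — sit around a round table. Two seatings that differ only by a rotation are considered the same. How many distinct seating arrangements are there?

Fix one person's seat to break rotational symmetry; the remaining 4 people can be arranged in (4)! = 24 ways.

24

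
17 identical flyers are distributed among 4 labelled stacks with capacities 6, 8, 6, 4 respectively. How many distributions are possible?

Without the upper bounds there are C(20,3) = 1140 ways to split 17 among 4 stacks.
Subtract solutions that violate a single cap (substitute x_i' = x_i − (cap_i+1)): x_1 ≥ 7 gives C(13,3) = 286; x_2 ≥ 9 gives C(11,3) = 165; x_3 ≥ 7 gives C(13,3) = 286; x_4 ≥ 5 gives C(15,3) = 455. Together 1192.
Add back pairs where two caps are both exceeded: 4 + 20 + 56 + 4 + 20 + 56 = 160.
By inclusion–exclusion the count is 1140 − 1192 + 160 = 108.

108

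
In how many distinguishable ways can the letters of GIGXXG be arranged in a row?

60

GIGXXG has 6 letters with G appearing 3 times and X appearing twice.
The number of distinct arrangements is 6!/(3!·2!) = 720/12 = 60.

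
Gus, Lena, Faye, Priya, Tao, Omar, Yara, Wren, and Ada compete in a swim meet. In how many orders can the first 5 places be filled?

15120

This is an ordered selection of 5 from 9: P(9,5).
That gives 9 × 8 × 7 × 6 × 5 = 15120.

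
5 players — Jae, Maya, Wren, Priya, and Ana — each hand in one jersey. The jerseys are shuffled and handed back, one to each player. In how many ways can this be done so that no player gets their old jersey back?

44

Count assignments avoiding every fixed point. For any j of the 5 players fixed to their old jersey, the other 5−j can be arranged in (5−j)! ways.
By inclusion–exclusion this is Σ_{j=0}^{5} (−1)^j C(5,j)·(5−j)!.
Computing: 120 − 120 + 60 − 20 + 5 − 1 = 44.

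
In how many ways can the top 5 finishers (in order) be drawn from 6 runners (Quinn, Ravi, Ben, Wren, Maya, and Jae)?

This is an ordered selection of 5 from 6: P(6,5).
That gives 6 × 5 × 4 × 3 × 2 = 720.

720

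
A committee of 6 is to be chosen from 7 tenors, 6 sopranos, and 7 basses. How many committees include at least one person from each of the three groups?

Unrestricted: C(20,6) = 38760 ways to pick any 6 of the 20.
Selections missing a whole group: no tenors → C(13,6) = 1716; no sopranos → C(14,6) = 3003; no basses → C(13,6) = 1716.
Add back selections omitting two groups (i.e. drawn from a single group): C(7,6) + C(6,6) + C(7,6) = 15.
By inclusion–exclusion: 38760 − 6435 + 15 = 32340.

32340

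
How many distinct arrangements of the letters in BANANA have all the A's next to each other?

Treat the 3 copies of A as a single block. The multiset to arrange is then {AAA, B, N, N}, 4 items in all.
That gives (4)!/(2!) = 12 arrangements.

12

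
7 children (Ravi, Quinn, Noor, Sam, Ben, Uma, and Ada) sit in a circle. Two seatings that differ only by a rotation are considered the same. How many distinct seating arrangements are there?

Fix one person's seat to break rotational symmetry; the remaining 6 people can be arranged in (6)! = 720 ways.

720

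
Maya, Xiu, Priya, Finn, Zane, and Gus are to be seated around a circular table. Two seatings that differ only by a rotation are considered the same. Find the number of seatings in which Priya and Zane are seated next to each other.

Treat {Priya, Zane} as one unit (2 internal orders) and seat the resulting 5 units around the table: (4)! circular arrangements.
So 2 × (4)! = 2 × 24 = 48.

48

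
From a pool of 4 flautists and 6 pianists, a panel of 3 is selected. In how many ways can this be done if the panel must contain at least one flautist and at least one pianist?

Unrestricted: C(10,3) = 120 ways to pick any 3 of the 10.
Subtract selections that omit an entire group: no flautists → C(6,3) = 20; no pianists → C(4,3) = 4.
Both groups omitted at once is impossible, so 120 − 24 = 96.

96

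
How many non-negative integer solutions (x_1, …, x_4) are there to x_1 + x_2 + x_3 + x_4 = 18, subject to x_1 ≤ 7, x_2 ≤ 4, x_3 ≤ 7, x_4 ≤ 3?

20

Without the upper bounds there are C(21,3) = 1330 ways to split 18 among 4 variables.
Subtract solutions that violate a single cap (substitute x_i' = x_i − (cap_i+1)): x_1 ≥ 8 gives C(13,3) = 286; x_2 ≥ 5 gives C(16,3) = 560; x_3 ≥ 8 gives C(13,3) = 286; x_4 ≥ 4 gives C(17,3) = 680. Together 1812.
Add back pairs where two caps are both exceeded: 56 + 10 + 84 + 56 + 220 + 84 = 510.
Subtract triples: 0 + 4 + 0 + 4 = 8.
By inclusion–exclusion the count is 1330 − 1812 + 510 − 8 = 20.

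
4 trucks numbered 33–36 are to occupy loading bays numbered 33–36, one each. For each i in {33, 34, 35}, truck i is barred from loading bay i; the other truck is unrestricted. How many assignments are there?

Let Aᵢ (for i ∈ {33, 34, 35}) be the placements that put truck i in its forbidden loading bay. Any j of these fix j positions, leaving (4−j)! ways to fill the rest, and there are C(3,j) ways to pick which j.
By inclusion–exclusion, the number of valid placements is Σ_{j=0}^{3} (−1)^j C(3,j)·(4−j)!.
Computing: 24 − 18 + 6 − 1 = 11.

11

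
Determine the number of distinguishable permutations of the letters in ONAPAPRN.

Letter multiplicities in ONAPAPRN: A×2, N×2, O×1, P×2, R×1.
Dividing 8! = 40320 by 2!·2!·2! = 8 for the repeated letters gives 5040.

5040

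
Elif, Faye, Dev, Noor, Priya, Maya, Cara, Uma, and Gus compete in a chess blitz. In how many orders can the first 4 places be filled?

3024

There are 9 choices for 1st place, 8 for 2nd, and so on down to 6 for position 4.
That gives 9 × 8 × 7 × 6 = 3024.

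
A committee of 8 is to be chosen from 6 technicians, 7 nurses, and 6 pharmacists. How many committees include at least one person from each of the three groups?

72513

With no constraint there are C(19,8) = 75582 possible selections.
Selections missing a whole group: no technicians → C(13,8) = 1287; no nurses → C(12,8) = 495; no pharmacists → C(13,8) = 1287.
Add back selections omitting two groups (i.e. drawn from a single group): C(6,8) + C(7,8) + C(6,8) = 0.
By inclusion–exclusion: 75582 − 3069 + 0 = 72513.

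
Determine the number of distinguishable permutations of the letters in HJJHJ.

10

HJJHJ has 5 letters with H appearing twice and J appearing 3 times.
The number of distinct arrangements is 5!/(3!·2!) = 120/12 = 10.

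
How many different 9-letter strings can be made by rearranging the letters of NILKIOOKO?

15120

Letter multiplicities in NILKIOOKO: I×2, K×2, L×1, N×1, O×3.
Dividing 9! = 362880 by 3!·2!·2! = 24 for the repeated letters gives 15120.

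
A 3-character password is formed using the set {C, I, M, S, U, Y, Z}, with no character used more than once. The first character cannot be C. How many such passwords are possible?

180

The first character has 7−1 = 6 choices (anything except C).
The remaining 2 characters are filled from the other 6 symbols without repetition: 6 × 5 = 30.
Total: 6 × 30 = 180.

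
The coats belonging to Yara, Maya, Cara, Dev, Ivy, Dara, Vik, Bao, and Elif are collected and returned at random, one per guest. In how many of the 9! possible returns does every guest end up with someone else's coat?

133496

Let Aᵢ be the assignments in which guest i gets their own coat. We want the size of the complement of A₁∪…∪A_9.
By inclusion–exclusion this is Σ_{j=0}^{9} (−1)^j C(9,j)·(9−j)!.
Computing: 362880 − 362880 + 181440 − 60480 + 15120 − 3024 + 504 − 72 + 9 − 1 = 133496.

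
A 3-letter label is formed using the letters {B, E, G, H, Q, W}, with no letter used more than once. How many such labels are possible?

120

This is a permutation of 3 out of 6: P(6,3) = 6!/3!.
6 × 5 × 4 = 120.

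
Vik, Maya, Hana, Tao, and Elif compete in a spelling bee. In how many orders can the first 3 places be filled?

This is an ordered selection of 3 from 5: P(5,3).
That gives 5 × 4 × 3 = 60.

60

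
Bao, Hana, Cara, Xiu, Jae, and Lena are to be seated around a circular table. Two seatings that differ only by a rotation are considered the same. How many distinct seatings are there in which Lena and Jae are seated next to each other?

48

Treat {Lena, Jae} as one unit (2 internal orders) and seat the resulting 5 units around the table: (4)! circular arrangements.
So 2 × (4)! = 2 × 24 = 48.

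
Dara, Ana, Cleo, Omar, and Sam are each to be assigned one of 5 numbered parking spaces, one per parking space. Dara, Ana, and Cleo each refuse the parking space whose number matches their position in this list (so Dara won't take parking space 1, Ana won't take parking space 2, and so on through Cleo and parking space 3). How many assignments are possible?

Let Aᵢ (for i ∈ {1, 2, 3}) be the placements that put person i in their forbidden parking space. Any j of these fix j positions, leaving (5−j)! ways to fill the rest, and there are C(3,j) ways to pick which j.
By inclusion–exclusion, the number of valid placements is Σ_{j=0}^{3} (−1)^j C(3,j)·(5−j)!.
Computing: 120 − 72 + 18 − 2 = 64.

64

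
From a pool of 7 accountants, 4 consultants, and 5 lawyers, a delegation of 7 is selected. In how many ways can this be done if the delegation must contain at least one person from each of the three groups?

10283

Unrestricted: C(16,7) = 11440 ways to pick any 7 of the 16.
Subtract selections that omit an entire group: no accountants → C(9,7) = 36; no consultants → C(12,7) = 792; no lawyers → C(11,7) = 330.
Add back selections omitting two groups (i.e. drawn from a single group): C(7,7) + C(4,7) + C(5,7) = 1.
By inclusion–exclusion: 11440 − 1158 + 1 = 10283.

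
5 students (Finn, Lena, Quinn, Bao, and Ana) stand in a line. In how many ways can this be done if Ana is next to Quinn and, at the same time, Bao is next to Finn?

Treat {Ana,Quinn} as one block (2 orders) and {Bao,Finn} as another (2 orders).
That leaves 3 units to arrange: 2 × 2 × 3! = 4 × 6 = 24.

24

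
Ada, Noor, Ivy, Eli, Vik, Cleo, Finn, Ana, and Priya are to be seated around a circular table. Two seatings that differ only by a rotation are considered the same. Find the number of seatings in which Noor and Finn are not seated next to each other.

30240

Without the restriction there are (8)! = 40320 seatings.
Seatings with Noor beside Finn: treat them as a block with 2 internal orders, giving 2 × (7)! = 10080.
Subtracting, 40320 − 10080 = 30240.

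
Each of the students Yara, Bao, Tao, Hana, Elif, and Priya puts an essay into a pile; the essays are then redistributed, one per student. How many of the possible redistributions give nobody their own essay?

Let Aᵢ be the assignments in which student i gets their own essay. We want the size of the complement of A₁∪…∪A_6.
By inclusion–exclusion this is Σ_{j=0}^{6} (−1)^j C(6,j)·(6−j)!.
Computing: 720 − 720 + 360 − 120 + 30 − 6 + 1 = 265.

265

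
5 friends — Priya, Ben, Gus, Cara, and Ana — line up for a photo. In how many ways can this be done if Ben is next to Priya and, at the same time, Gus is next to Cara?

24

Treat {Ben,Priya} as one block (2 orders) and {Gus,Cara} as another (2 orders).
That leaves 3 units to arrange: 2 × 2 × 3! = 4 × 6 = 24.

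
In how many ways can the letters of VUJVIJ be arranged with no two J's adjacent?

120

Total arrangements of VUJVIJ: 6!/(2!·2!) = 180.
If the two J's are adjacent, glue them into one block, leaving 5 items to arrange: (5)!/(2!) = 60 ways.
Hence 180 − 60 = 120.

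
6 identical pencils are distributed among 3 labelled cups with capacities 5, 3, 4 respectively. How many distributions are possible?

18

By stars and bars, unrestricted non-negative solutions to x_1+…+x_3 = 6 number C(6+2,2) = 28.
Subtract solutions that violate a single cap (substitute x_i' = x_i − (cap_i+1)): x_1 ≥ 6 gives C(2,2) = 1; x_2 ≥ 4 gives C(4,2) = 6; x_3 ≥ 5 gives C(3,2) = 3. Together 10.
No two caps can be exceeded simultaneously, so the pair terms are all 0.
By inclusion–exclusion the count is 28 − 10 + 0 = 18.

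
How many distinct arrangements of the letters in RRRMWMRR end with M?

With the last slot taken by M, it remains to arrange the other 7 letters (RRRWMRR).
Those 7 letters have R appearing 5 times, giving (7)!/(5!) = 42.

42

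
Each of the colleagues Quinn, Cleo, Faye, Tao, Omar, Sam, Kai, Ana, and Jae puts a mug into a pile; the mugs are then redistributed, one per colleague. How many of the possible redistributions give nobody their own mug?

133496

Count assignments avoiding every fixed point. For any j of the 9 colleagues fixed to their own mug, the other 9−j can be arranged in (9−j)! ways.
By inclusion–exclusion this is Σ_{j=0}^{9} (−1)^j C(9,j)·(9−j)!.
Computing: 362880 − 362880 + 181440 − 60480 + 15120 − 3024 + 504 − 72 + 9 − 1 = 133496.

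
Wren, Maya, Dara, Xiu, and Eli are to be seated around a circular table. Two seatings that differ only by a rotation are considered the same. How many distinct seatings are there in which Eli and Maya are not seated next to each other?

All circular seatings of 5 people number (4)! = 24.
Seatings with Eli beside Maya: treat them as a block with 2 internal orders, giving 2 × (3)! = 12.
Subtracting, 24 − 12 = 12.

12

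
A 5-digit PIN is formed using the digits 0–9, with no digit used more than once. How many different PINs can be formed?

30240

Choose and order 5 of the 10 symbols: the first digit has 10 options, the next 9, and so on down to 6.
That product is 10 × 9 × 8 × 7 × 6 = 30240.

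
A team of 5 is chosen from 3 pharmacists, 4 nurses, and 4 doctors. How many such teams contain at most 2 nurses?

371

Split by how many nurses are chosen (0 through 2).
Sum: C(4,0)·C(7,5) + C(4,1)·C(7,4) + C(4,2)·C(7,3) = 21 + 140 + 210 = 371.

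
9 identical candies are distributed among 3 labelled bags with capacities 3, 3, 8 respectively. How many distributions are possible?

By stars and bars, unrestricted non-negative solutions to x_1+…+x_3 = 9 number C(9+2,2) = 55.
Subtract solutions that violate a single cap (substitute x_i' = x_i − (cap_i+1)): x_1 ≥ 4 gives C(7,2) = 21; x_2 ≥ 4 gives C(7,2) = 21; x_3 ≥ 9 gives C(2,2) = 1. Together 43.
Add back pairs where two caps are both exceeded: 3 + 0 + 0 = 3.
By inclusion–exclusion the count is 55 − 43 + 3 = 15.

15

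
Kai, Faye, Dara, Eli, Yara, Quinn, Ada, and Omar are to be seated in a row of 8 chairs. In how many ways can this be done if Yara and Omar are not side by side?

Of the 8! = 40320 arrangements, those with Yara and Omar adjacent number 2 × 7! = 10080 (treat the pair as a block with 2 internal orders).
So 40320 − 10080 = 30240 arrangements keep them apart.

30240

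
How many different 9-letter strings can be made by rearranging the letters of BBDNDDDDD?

Letter multiplicities in BBDNDDDDD: B×2, D×6, N×1.
So there are 9! / (6!·2!) = 252 distinguishable arrangements.

252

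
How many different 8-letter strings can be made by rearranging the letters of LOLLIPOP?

Letter multiplicities in LOLLIPOP: I×1, L×3, O×2, P×2.
Dividing 8! = 40320 by 3!·2!·2! = 24 for the repeated letters gives 1680.

1680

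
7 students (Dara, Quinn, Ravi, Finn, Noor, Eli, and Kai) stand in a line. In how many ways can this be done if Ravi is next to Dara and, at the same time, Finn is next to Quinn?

480

Treat {Ravi,Dara} as one block (2 orders) and {Finn,Quinn} as another (2 orders).
That leaves 5 units to arrange: 2 × 2 × 5! = 4 × 120 = 480.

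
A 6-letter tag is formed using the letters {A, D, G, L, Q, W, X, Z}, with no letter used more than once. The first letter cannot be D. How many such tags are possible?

17640

The first letter has 8−1 = 7 choices (anything except D).
The remaining 5 letters are filled from the other 7 symbols without repetition: 7 × 6 × 5 × 4 × 3 = 2520.
Total: 7 × 2520 = 17640.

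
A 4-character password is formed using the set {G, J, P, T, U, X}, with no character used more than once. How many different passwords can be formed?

360

With no repetition, fill the 4 characters in order: 6 choices, then 5, down to 3.
6 × 5 × 4 × 3 = 360.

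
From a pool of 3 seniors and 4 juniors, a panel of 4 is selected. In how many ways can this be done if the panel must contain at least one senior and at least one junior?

34

With no constraint there are C(7,4) = 35 possible selections.
Subtract selections that omit an entire group: no seniors → C(4,4) = 1; no juniors → C(3,4) = 0.
Both groups omitted at once is impossible, so 35 − 1 = 34.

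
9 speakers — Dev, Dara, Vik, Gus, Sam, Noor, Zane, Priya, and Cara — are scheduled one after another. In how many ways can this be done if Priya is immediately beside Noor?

Treat {Priya, Noor} as a single unit. There are 8 units to order, and the pair itself can be ordered 2 ways.
So the count is 2·(8)! = 80640.

80640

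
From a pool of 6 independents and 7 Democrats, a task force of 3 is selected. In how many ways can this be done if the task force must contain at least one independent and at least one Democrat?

231

With no constraint there are C(13,3) = 286 possible selections.
Subtract selections that omit an entire group: no independents → C(7,3) = 35; no Democrats → C(6,3) = 20.
Both groups omitted at once is impossible, so 286 − 55 = 231.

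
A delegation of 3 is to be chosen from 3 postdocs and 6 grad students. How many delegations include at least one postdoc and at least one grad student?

63

With no constraint there are C(9,3) = 84 possible selections.
Subtract selections that omit an entire group: no postdocs → C(6,3) = 20; no grad students → C(3,3) = 1.
Both groups omitted at once is impossible, so 84 − 21 = 63.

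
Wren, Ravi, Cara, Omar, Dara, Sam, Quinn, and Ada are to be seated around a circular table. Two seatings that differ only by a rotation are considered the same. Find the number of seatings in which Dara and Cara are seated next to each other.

1440

Treat {Dara, Cara} as one unit (2 internal orders) and seat the resulting 7 units around the table: (6)! circular arrangements.
So 2 × (6)! = 2 × 720 = 1440.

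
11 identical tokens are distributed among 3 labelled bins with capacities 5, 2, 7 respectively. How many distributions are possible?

9

Without the upper bounds there are C(13,2) = 78 ways to split 11 among 3 bins.
Subtract solutions that violate a single cap (substitute x_i' = x_i − (cap_i+1)): x_1 ≥ 6 gives C(7,2) = 21; x_2 ≥ 3 gives C(10,2) = 45; x_3 ≥ 8 gives C(5,2) = 10. Together 76.
Add back pairs where two caps are both exceeded: 6 + 0 + 1 = 7.
By inclusion–exclusion the count is 78 − 76 + 7 = 9.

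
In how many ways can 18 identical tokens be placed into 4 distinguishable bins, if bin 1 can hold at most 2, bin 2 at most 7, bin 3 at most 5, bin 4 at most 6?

By stars and bars, unrestricted non-negative solutions to x_1+…+x_4 = 18 number C(18+3,3) = 1330.
Subtract solutions that violate a single cap (substitute x_i' = x_i − (cap_i+1)): x_1 ≥ 3 gives C(18,3) = 816; x_2 ≥ 8 gives C(13,3) = 286; x_3 ≥ 6 gives C(15,3) = 455; x_4 ≥ 7 gives C(14,3) = 364. Together 1921.
Add back pairs where two caps are both exceeded: 120 + 220 + 165 + 35 + 20 + 56 = 616.
Subtract triples: 4 + 1 + 10 + 0 = 15.
By inclusion–exclusion the count is 1330 − 1921 + 616 − 15 = 10.

10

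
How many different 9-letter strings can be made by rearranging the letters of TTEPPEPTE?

1680

TTEPPEPTE has 9 letters with E appearing 3 times, P appearing 3 times, and T appearing 3 times.
So there are 9! / (3!·3!·3!) = 1680 distinguishable arrangements.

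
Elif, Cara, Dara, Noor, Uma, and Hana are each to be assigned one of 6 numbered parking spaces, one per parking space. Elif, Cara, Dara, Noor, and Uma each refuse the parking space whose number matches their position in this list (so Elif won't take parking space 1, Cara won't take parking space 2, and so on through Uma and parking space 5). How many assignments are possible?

Let Aᵢ (for 1 ≤ i ≤ 5) be the placements that put person i in their forbidden parking space. Any j of these fix j positions, leaving (6−j)! ways to fill the rest, and there are C(5,j) ways to pick which j.
By inclusion–exclusion, the number of valid placements is Σ_{j=0}^{5} (−1)^j C(5,j)·(6−j)!.
Computing: 720 − 600 + 240 − 60 + 10 − 1 = 309.

309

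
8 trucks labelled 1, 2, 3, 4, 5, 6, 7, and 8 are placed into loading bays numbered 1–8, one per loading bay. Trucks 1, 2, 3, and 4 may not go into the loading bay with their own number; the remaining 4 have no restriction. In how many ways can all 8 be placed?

24024

Let Aᵢ (for 1 ≤ i ≤ 4) be the placements that put truck i in its forbidden loading bay. Any j of these fix j positions, leaving (8−j)! ways to fill the rest, and there are C(4,j) ways to pick which j.
By inclusion–exclusion, the number of valid placements is Σ_{j=0}^{4} (−1)^j C(4,j)·(8−j)!.
Computing: 40320 − 20160 + 4320 − 480 + 24 = 24024.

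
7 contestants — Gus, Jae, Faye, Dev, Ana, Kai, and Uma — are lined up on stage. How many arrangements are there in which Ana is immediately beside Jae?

1440

Glue Ana and Jae into one block (2 internal orders), leaving 6 units to arrange in a row.
So the count is 2·(6)! = 1440.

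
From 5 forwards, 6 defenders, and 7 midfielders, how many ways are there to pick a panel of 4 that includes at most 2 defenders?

Split by how many defenders are chosen (0 through 2).
Sum: C(6,0)·C(12,4) + C(6,1)·C(12,3) + C(6,2)·C(12,2) = 495 + 1320 + 990 = 2805.

2805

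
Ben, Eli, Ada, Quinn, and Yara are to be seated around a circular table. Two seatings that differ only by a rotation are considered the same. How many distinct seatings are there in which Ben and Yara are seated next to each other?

Glue Ben and Yara into a block (2 internal orders). Seating 4 units around a circle gives (3)! arrangements.
So 2 × (3)! = 2 × 6 = 12.

12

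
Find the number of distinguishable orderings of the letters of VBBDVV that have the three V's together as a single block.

12

Treat the 3 copies of V as a single block. The multiset to arrange is then {VVV, B, B, D}, 4 items in all.
That gives (4)!/(2!) = 12 arrangements.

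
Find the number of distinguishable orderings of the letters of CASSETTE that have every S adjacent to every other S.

1260

Treat the 2 copies of S as a single block. The multiset to arrange is then {SS, A, C, E, E, T, T}, 7 items in all.
That gives (7)!/(2!·2!) = 1260 arrangements.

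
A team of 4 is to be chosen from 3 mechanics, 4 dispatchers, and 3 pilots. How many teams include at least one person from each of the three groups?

Unrestricted: C(10,4) = 210 ways to pick any 4 of the 10.
Subtract selections that omit an entire group: no mechanics → C(7,4) = 35; no dispatchers → C(6,4) = 15; no pilots → C(7,4) = 35.
Add back selections omitting two groups (i.e. drawn from a single group): C(3,4) + C(4,4) + C(3,4) = 1.
By inclusion–exclusion: 210 − 85 + 1 = 126.

126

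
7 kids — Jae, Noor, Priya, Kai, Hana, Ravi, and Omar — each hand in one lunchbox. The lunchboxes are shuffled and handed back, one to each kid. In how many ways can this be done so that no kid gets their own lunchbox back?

1854

Count assignments avoiding every fixed point. For any j of the 7 kids fixed to their own lunchbox, the other 7−j can be arranged in (7−j)! ways.
By inclusion–exclusion this is Σ_{j=0}^{7} (−1)^j C(7,j)·(7−j)!.
Computing: 5040 − 5040 + 2520 − 840 + 210 − 42 + 7 − 1 = 1854.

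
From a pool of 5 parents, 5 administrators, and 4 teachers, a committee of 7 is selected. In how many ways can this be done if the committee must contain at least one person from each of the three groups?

Unrestricted: C(14,7) = 3432 ways to pick any 7 of the 14.
Subtract selections that omit an entire group: no parents → C(9,7) = 36; no administrators → C(9,7) = 36; no teachers → C(10,7) = 120.
Add back selections omitting two groups (i.e. drawn from a single group): C(5,7) + C(5,7) + C(4,7) = 0.
By inclusion–exclusion: 3432 − 192 + 0 = 3240.

3240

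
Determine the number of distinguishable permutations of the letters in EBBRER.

90

The 6 letters of EBBRER have repeats: B appearing twice, E appearing twice, and R appearing twice.
The number of distinct arrangements is 6!/(2!·2!·2!) = 720/8 = 90.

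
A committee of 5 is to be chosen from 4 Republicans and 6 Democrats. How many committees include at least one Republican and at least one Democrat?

With no constraint there are C(10,5) = 252 possible selections.
Subtract selections that omit an entire group: no Republicans → C(6,5) = 6; no Democrats → C(4,5) = 0.
Both groups omitted at once is impossible, so 252 − 6 = 246.

246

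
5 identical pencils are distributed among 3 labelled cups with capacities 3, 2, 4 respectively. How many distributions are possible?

Ignoring the caps, the number of non-negative solutions to x_1+…+x_3 = 5 is C(7,2) = 21.
Subtract solutions that violate a single cap (substitute x_i' = x_i − (cap_i+1)): x_1 ≥ 4 gives C(3,2) = 3; x_2 ≥ 3 gives C(4,2) = 6; x_3 ≥ 5 gives C(2,2) = 1. Together 10.
No two caps can be exceeded simultaneously, so the pair terms are all 0.
By inclusion–exclusion the count is 21 − 10 + 0 = 11.

11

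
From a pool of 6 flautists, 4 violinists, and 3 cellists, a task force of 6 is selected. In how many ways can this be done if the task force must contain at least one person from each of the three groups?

With no constraint there are C(13,6) = 1716 possible selections.
Subtract selections that omit an entire group: no flautists → C(7,6) = 7; no violinists → C(9,6) = 84; no cellists → C(10,6) = 210.
Add back selections omitting two groups (i.e. drawn from a single group): C(6,6) + C(4,6) + C(3,6) = 1.
By inclusion–exclusion: 1716 − 301 + 1 = 1416.

1416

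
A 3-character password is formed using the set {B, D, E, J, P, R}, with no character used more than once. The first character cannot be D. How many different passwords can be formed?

100

The first character has 6−1 = 5 choices (anything except D).
The remaining 2 characters are filled from the other 5 symbols without repetition: 5 × 4 = 20.
Total: 5 × 20 = 100.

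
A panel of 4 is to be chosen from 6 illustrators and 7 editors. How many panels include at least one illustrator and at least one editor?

Unrestricted: C(13,4) = 715 ways to pick any 4 of the 13.
Selections missing a whole group: no illustrators → C(7,4) = 35; no editors → C(6,4) = 15.
Both groups omitted at once is impossible, so 715 − 50 = 665.

665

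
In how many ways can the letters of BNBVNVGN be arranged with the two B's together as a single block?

420

Treat the 2 copies of B as a single block. The multiset to arrange is then {BB, G, N, N, N, V, V}, 7 items in all.
That gives (7)!/(3!·2!) = 420 arrangements.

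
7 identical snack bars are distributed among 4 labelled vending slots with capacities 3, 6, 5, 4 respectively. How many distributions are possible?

85

Without the upper bounds there are C(10,3) = 120 ways to split 7 among 4 vending slots.
Subtract solutions that violate a single cap (substitute x_i' = x_i − (cap_i+1)): x_1 ≥ 4 gives C(6,3) = 20; x_2 ≥ 7 gives C(3,3) = 1; x_3 ≥ 6 gives C(4,3) = 4; x_4 ≥ 5 gives C(5,3) = 10. Together 35.
No two caps can be exceeded simultaneously, so the pair terms are all 0.
By inclusion–exclusion the count is 120 − 35 + 0 = 85.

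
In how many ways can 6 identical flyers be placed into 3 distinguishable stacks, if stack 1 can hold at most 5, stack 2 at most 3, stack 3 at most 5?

20

Without the upper bounds there are C(8,2) = 28 ways to split 6 among 3 stacks.
Subtract solutions that violate a single cap (substitute x_i' = x_i − (cap_i+1)): x_1 ≥ 6 gives C(2,2) = 1; x_2 ≥ 4 gives C(4,2) = 6; x_3 ≥ 6 gives C(2,2) = 1. Together 8.
No two caps can be exceeded simultaneously, so the pair terms are all 0.
By inclusion–exclusion the count is 28 − 8 + 0 = 20.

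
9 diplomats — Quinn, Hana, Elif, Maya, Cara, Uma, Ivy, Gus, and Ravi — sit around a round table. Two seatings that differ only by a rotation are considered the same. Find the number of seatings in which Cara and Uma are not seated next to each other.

All circular seatings of 9 people number (8)! = 40320.
Those with Cara next to Uma: fuse the pair into one unit and seat 8 units around a circle — 2·(7)! = 10080.
Subtracting, 40320 − 10080 = 30240.

30240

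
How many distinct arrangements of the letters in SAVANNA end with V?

60

With the last slot taken by V, it remains to arrange the other 6 letters (SAANNA).
Those 6 letters have A appearing 3 times and N appearing twice, giving (6)!/(3!·2!) = 60.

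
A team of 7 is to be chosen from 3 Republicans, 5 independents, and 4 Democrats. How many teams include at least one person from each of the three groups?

747

Total 7-person selections from all 12: C(12,7) = 792.
Selections missing a whole group: no Republicans → C(9,7) = 36; no independents → C(7,7) = 1; no Democrats → C(8,7) = 8.
Add back selections omitting two groups (i.e. drawn from a single group): C(3,7) + C(5,7) + C(4,7) = 0.
By inclusion–exclusion: 792 − 45 + 0 = 747.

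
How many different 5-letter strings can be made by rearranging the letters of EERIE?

20

Letter multiplicities in EERIE: E×3, I×1, R×1.
The number of distinct arrangements is 5!/(3!) = 120/6 = 20.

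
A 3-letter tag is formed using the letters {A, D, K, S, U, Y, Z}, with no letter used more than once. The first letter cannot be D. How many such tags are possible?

The first letter has 7−1 = 6 choices (anything except D).
The remaining 2 letters are filled from the other 6 symbols without repetition: 6 × 5 = 30.
Total: 6 × 30 = 180.

180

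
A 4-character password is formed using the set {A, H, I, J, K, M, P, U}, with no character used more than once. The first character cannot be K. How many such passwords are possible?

The first character has 8−1 = 7 choices (anything except K).
The remaining 3 characters are filled from the other 7 symbols without repetition: 7 × 6 × 5 = 210.
Total: 7 × 210 = 1470.

1470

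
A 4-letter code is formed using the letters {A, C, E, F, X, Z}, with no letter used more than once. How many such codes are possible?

360

Choose and order 4 of the 6 symbols: the first letter has 6 options, the next 5, then 4, 3.
That product is 6 × 5 × 4 × 3 = 360.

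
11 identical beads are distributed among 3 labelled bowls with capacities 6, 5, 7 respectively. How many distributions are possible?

By stars and bars, unrestricted non-negative solutions to x_1+…+x_3 = 11 number C(11+2,2) = 78.
Subtract solutions that violate a single cap (substitute x_i' = x_i − (cap_i+1)): x_1 ≥ 7 gives C(6,2) = 15; x_2 ≥ 6 gives C(7,2) = 21; x_3 ≥ 8 gives C(5,2) = 10. Together 46.
No two caps can be exceeded simultaneously, so the pair terms are all 0.
By inclusion–exclusion the count is 78 − 46 + 0 = 32.

32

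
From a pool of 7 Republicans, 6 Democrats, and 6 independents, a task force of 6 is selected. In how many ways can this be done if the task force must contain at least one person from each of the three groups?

22785

Unrestricted: C(19,6) = 27132 ways to pick any 6 of the 19.
Selections missing a whole group: no Republicans → C(12,6) = 924; no Democrats → C(13,6) = 1716; no independents → C(13,6) = 1716.
Add back selections omitting two groups (i.e. drawn from a single group): C(7,6) + C(6,6) + C(6,6) = 9.
By inclusion–exclusion: 27132 − 4356 + 9 = 22785.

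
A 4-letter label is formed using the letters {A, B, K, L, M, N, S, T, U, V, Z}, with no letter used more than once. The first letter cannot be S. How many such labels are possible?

7200

The first letter has 11−1 = 10 choices (anything except S).
The remaining 3 letters are filled from the other 10 symbols without repetition: 10 × 9 × 8 = 720.
Total: 10 × 720 = 7200.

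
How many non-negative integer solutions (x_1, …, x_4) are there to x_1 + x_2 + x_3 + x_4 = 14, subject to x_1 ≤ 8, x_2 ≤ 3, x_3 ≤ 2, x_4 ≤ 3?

10

Ignoring the caps, the number of non-negative solutions to x_1+…+x_4 = 14 is C(17,3) = 680.
Subtract solutions that violate a single cap (substitute x_i' = x_i − (cap_i+1)): x_1 ≥ 9 gives C(8,3) = 56; x_2 ≥ 4 gives C(13,3) = 286; x_3 ≥ 3 gives C(14,3) = 364; x_4 ≥ 4 gives C(13,3) = 286. Together 992.
Add back pairs where two caps are both exceeded: 4 + 10 + 4 + 120 + 84 + 120 = 342.
Subtract triples: 0 + 0 + 0 + 20 = 20.
By inclusion–exclusion the count is 680 − 992 + 342 − 20 = 10.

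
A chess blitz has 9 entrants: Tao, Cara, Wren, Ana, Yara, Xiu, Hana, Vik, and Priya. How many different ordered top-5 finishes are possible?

This is an ordered selection of 5 from 9: P(9,5).
That gives 9 × 8 × 7 × 6 × 5 = 15120.

15120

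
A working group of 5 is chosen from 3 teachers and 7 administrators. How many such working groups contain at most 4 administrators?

231

Split by how many administrators are chosen (0 through 4).
Sum: C(7,0)·C(3,5) + C(7,1)·C(3,4) + C(7,2)·C(3,3) + C(7,3)·C(3,2) + C(7,4)·C(3,1) = 0 + 0 + 21 + 105 + 105 = 231.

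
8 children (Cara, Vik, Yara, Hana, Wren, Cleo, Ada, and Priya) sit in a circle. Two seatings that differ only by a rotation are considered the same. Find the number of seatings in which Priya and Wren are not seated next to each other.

All circular seatings of 8 people number (7)! = 5040.
Those with Priya next to Wren: fuse the pair into one unit and seat 7 units around a circle — 2·(6)! = 1440.
Subtracting, 5040 − 1440 = 3600.

3600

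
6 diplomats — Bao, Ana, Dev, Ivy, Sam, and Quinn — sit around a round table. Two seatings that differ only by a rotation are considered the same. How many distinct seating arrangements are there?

120

Around a circle, 6 distinct people have 6!/6 = (5)! = 120 rotationally distinct seatings.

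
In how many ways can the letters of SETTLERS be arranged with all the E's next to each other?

1260

Treat the 2 copies of E as a single block. The multiset to arrange is then {EE, L, R, S, S, T, T}, 7 items in all.
That gives (7)!/(2!·2!) = 1260 arrangements.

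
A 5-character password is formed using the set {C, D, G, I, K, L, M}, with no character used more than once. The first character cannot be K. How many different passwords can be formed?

The first character has 7−1 = 6 choices (anything except K).
The remaining 4 characters are filled from the other 6 symbols without repetition: 6 × 5 × 4 × 3 = 360.
Total: 6 × 360 = 2160.

2160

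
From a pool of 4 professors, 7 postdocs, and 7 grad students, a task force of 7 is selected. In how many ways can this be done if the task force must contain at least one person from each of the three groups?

Total 7-person selections from all 18: C(18,7) = 31824.
Selections missing a whole group: no professors → C(14,7) = 3432; no postdocs → C(11,7) = 330; no grad students → C(11,7) = 330.
Add back selections omitting two groups (i.e. drawn from a single group): C(4,7) + C(7,7) + C(7,7) = 2.
By inclusion–exclusion: 31824 − 4092 + 2 = 27734.

27734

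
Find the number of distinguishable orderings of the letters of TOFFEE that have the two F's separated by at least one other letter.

120

Total arrangements of TOFFEE: 6!/(2!·2!) = 180.
Arrangements with the F's together: treat FF as one letter, giving (5)!/(2!) = 60.
Subtracting, 180 − 60 = 120 arrangements keep the F's apart.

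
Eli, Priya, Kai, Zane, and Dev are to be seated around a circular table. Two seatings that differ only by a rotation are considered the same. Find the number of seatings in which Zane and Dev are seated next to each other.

12

Treat {Zane, Dev} as one unit (2 internal orders) and seat the resulting 4 units around the table: (3)! circular arrangements.
So 2 × (3)! = 2 × 6 = 12.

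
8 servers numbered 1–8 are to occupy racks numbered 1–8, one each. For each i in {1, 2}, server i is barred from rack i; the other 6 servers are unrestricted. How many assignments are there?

Let Aᵢ (for i ∈ {1, 2}) be the placements that put server i in its forbidden rack. Any j of these fix j positions, leaving (8−j)! ways to fill the rest, and there are C(2,j) ways to pick which j.
By inclusion–exclusion, the number of valid placements is Σ_{j=0}^{2} (−1)^j C(2,j)·(8−j)!.
Computing: 40320 − 10080 + 720 = 30960.

30960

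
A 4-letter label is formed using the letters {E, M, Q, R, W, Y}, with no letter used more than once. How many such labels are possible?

With no repetition, fill the 4 letters in order: 6 choices, then 5, down to 3.
6 × 5 × 4 × 3 = 360.

360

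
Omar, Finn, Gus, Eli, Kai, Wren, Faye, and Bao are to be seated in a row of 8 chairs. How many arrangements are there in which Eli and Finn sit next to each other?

10080

Place the 6 others and the Eli-Finn pair as 7 objects in a line; the pair has 2 internal arrangements.
That gives 2 × 7! = 2 × 5040 = 10080.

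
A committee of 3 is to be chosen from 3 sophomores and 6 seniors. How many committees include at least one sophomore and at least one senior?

63

Total 3-person selections from all 9: C(9,3) = 84.
Subtract selections that omit an entire group: no sophomores → C(6,3) = 20; no seniors → C(3,3) = 1.
Both groups omitted at once is impossible, so 84 − 21 = 63.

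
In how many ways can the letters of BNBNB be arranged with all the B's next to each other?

3

Treat the 3 copies of B as a single block. The multiset to arrange is then {BBB, N, N}, 3 items in all.
That gives (3)!/(2!) = 3 arrangements.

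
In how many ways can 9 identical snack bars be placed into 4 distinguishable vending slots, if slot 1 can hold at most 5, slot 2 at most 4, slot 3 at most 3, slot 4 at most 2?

41

Ignoring the caps, the number of non-negative solutions to x_1+…+x_4 = 9 is C(12,3) = 220.
Subtract solutions that violate a single cap (substitute x_i' = x_i − (cap_i+1)): x_1 ≥ 6 gives C(6,3) = 20; x_2 ≥ 5 gives C(7,3) = 35; x_3 ≥ 4 gives C(8,3) = 56; x_4 ≥ 3 gives C(9,3) = 84. Together 195.
Add back pairs where two caps are both exceeded: 0 + 0 + 1 + 1 + 4 + 10 = 16.
By inclusion–exclusion the count is 220 − 195 + 16 = 41.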